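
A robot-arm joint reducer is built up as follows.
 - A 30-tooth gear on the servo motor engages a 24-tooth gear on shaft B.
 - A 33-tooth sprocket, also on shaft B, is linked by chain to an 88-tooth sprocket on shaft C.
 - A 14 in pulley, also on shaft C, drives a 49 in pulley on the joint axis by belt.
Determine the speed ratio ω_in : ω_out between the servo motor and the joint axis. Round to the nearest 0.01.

Each stage contributes driven/driver: gear mesh 24/30 = 0.8, chain 88/33 = 2.6667, belt 49/14 = 3.5.
Overall: 0.8 × 2.6667 × 3.5 = 7.4667.

7.47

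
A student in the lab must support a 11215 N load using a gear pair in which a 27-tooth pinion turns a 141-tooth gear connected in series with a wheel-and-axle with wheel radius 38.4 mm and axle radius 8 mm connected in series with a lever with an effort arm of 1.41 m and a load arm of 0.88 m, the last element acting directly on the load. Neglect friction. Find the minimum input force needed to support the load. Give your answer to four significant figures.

279.2 N

Gear pair MA = 141/27 = 5.2222.
Wheel-and-axle MA = R/r = 38.4/8 = 4.8.
Lever MA = effort arm / load arm = 1.41/0.88 = 1.6023.
Combined ideal MA = 5.2222 × 4.8 × 1.6023 = 40.164.
Effort = load / MA = 11215 / 40.164 = 279.23 N.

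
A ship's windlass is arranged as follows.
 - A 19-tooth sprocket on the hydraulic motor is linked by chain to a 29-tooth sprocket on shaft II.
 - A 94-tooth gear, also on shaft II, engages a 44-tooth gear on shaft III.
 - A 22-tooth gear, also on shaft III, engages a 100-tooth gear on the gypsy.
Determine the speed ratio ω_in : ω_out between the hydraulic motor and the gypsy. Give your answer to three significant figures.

Each stage contributes driven/driver: chain 29/19 = 1.5263, gear mesh 44/94 = 0.46809, gear mesh 100/22 = 4.5455.
Overall: 1.5263 × 0.46809 × 4.5455 = 3.2475.

3.25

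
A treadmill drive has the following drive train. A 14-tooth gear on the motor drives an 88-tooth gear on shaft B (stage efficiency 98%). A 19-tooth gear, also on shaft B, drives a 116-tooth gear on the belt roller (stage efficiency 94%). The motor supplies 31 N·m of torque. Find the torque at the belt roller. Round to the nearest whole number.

After the gear mesh (88/14): 31 × 6.2857 × 0.98 = 190.96 N·m
After the gear mesh (116/19): 190.96 × 6.1053 × 0.94 = 1095.9 N·m

1096 N·m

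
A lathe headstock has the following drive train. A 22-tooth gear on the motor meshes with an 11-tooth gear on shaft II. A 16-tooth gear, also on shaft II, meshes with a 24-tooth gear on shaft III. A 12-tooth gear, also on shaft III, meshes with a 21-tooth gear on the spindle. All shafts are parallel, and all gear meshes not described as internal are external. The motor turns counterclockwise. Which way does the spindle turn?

clockwise

the motor → shaft II: external mesh, 1 reversal → CW.
shaft II → shaft III: external mesh, 1 reversal → CCW.
shaft III → the spindle: external mesh, 1 reversal → CW.
3 reversals in total — an odd number — so the spindle turns opposite to the motor.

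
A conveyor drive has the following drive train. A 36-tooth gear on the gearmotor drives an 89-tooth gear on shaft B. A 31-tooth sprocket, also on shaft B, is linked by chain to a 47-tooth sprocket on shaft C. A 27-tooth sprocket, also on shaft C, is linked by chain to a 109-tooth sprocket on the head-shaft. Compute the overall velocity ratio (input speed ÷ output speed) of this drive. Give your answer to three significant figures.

Each stage contributes driven/driver: gear mesh 89/36 = 2.4722, chain 47/31 = 1.5161, chain 109/27 = 4.037.
Overall: 2.4722 × 1.5161 × 4.037 = 15.132.

15.1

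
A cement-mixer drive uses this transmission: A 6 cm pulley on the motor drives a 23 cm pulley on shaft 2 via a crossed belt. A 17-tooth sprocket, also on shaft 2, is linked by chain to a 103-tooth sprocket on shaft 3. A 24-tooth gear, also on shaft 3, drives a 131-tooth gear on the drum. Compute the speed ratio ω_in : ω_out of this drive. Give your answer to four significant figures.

126.8

Each stage contributes driven/driver: belt 23/6 = 3.8333, chain 103/17 = 6.0588, gear mesh 131/24 = 5.4583.
Overall: 3.8333 × 6.0588 × 5.4583 = 126.77.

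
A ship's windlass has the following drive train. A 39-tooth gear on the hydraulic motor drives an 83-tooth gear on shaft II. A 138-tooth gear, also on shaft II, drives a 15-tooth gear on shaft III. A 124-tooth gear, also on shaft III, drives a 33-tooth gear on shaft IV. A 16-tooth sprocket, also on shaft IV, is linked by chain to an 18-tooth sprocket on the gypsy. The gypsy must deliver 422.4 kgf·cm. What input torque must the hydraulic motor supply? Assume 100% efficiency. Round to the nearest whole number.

Overall ratio R = 2.1282 × 0.1087 × 0.26613 × 1.125 = 0.069258.
Input torque = output torque / R = 422.4 / 0.069258 = 6098.9 kgf·cm.

6099 kgf·cm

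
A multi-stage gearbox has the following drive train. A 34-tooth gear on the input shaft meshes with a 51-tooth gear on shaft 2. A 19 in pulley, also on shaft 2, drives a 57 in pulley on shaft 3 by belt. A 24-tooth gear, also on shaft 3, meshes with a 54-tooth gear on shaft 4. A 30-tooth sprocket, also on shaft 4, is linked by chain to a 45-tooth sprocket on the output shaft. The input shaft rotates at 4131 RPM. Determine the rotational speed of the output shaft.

272 RPM

gear mesh 51/34 = 1.5 → 4131/1.5 = 2754 RPM
belt 57/19 = 3 → 2754/3 = 918 RPM
gear mesh 54/24 = 2.25 → 918/2.25 = 408 RPM
chain 45/30 = 1.5 → 408/1.5 = 272 RPM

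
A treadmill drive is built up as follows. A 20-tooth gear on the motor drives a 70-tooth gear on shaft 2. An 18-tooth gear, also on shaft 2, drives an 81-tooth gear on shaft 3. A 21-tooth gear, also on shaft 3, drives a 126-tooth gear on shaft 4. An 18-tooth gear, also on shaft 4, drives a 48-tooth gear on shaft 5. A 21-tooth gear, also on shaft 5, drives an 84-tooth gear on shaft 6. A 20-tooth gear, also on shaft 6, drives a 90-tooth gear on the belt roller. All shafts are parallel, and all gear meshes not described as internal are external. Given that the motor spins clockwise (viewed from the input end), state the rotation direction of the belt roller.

clockwise

the motor → shaft 2: external mesh, 1 reversal → CCW.
shaft 2 → shaft 3: external mesh, 1 reversal → CW.
shaft 3 → shaft 4: external mesh, 1 reversal → CCW.
shaft 4 → shaft 5: external mesh, 1 reversal → CW.
shaft 5 → shaft 6: external mesh, 1 reversal → CCW.
shaft 6 → the belt roller: external mesh, 1 reversal → CW.
6 reversals in total — an even number — so the belt roller turns the same way as the motor.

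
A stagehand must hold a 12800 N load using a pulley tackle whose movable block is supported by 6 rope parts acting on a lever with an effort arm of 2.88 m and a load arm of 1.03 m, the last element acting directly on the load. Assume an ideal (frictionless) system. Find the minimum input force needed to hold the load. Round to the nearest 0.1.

Block-and-tackle MA = number of supporting rope parts = 6.
Lever MA = effort arm / load arm = 2.88/1.03 = 2.7961.
Combined ideal MA = 6 × 2.7961 = 16.777.
Effort = load / MA = 12800 / 16.777 = 762.96 N.

763.0 N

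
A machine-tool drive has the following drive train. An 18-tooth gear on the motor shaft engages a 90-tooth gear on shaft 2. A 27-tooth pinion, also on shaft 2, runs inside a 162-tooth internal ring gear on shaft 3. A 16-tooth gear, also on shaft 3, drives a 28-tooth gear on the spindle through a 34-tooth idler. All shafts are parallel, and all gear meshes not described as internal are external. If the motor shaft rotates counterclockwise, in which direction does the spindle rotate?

clockwise

the motor shaft → shaft 2: external mesh, 1 reversal → CW.
shaft 2 → shaft 3: internal mesh, same direction → CW.
shaft 3 → the spindle: driver → idler → driven is 2 external meshes, 2 reversals → CW.
3 reversals in total — an odd number — so the spindle turns opposite to the motor shaft.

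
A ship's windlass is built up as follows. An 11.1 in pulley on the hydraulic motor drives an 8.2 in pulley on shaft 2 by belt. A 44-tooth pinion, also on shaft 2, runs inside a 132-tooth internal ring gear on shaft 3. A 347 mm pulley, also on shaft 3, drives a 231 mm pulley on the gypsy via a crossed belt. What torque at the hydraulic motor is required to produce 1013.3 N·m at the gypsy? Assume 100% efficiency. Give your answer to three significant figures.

Overall ratio R = 0.73874 × 3 × 0.66571 = 1.4753.
Input torque = output torque / R = 1013.3 / 1.4753 = 686.82 N·m.

687 N·m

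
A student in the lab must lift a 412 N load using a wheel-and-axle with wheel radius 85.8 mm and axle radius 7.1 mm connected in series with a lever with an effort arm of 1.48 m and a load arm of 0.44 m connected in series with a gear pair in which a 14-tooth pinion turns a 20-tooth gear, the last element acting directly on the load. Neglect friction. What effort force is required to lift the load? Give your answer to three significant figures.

7.10 N

Wheel-and-axle MA = R/r = 85.8/7.1 = 12.085.
Lever MA = effort arm / load arm = 1.48/0.44 = 3.3636.
Gear pair MA = 20/14 = 1.4286.
Combined ideal MA = 12.085 × 3.3636 × 1.4286 = 58.068.
Effort = load / MA = 412 / 58.068 = 7.0951 N.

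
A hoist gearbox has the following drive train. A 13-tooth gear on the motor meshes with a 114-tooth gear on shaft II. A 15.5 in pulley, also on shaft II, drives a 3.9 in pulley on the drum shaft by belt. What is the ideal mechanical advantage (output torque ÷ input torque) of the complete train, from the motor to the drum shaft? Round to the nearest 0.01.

2.21

Each stage contributes driven/driver: gear mesh 114/13 = 8.7692, belt 3.9/15.5 = 0.25161.
Overall: 8.7692 × 0.25161 = 2.2065.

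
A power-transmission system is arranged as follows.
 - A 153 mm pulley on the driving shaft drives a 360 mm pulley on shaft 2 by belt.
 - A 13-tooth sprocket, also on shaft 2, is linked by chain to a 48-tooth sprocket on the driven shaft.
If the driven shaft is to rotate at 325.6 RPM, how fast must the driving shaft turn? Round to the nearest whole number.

2829 RPM

Overall ratio R = 2.3529 × 3.6923 = 8.6878.
Required input speed = output speed × R = 325.6 × 8.6878 = 2828.7 RPM.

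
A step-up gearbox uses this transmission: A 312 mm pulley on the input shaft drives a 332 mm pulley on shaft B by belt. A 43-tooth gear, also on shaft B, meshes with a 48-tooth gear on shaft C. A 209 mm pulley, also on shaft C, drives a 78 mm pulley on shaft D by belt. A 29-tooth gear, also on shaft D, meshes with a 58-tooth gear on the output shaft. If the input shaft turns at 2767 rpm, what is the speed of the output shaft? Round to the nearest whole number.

3121 rpm

the input shaft → shaft B (belt, 332/312): 2767 ÷ 1.0641 = 2600.3 rpm
shaft B → shaft C (gear mesh, 48/43): 2600.3 ÷ 1.1163 = 2329.4 rpm
shaft C → shaft D (belt, 78/209): 2329.4 ÷ 0.37321 = 6241.7 rpm
shaft D → the output shaft (gear mesh, 58/29): 6241.7 ÷ 2 = 3120.9 rpm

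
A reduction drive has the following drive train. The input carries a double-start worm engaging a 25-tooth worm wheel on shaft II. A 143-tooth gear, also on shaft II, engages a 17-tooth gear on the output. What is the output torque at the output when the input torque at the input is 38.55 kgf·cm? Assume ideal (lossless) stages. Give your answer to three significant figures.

57.3 kgf·cm

worm 25/2 = 12.5 → τ = 38.55·12.5 = 481.87 kgf·cm
gear mesh 17/143 = 0.11888 → τ = 481.87·0.11888 = 57.286 kgf·cm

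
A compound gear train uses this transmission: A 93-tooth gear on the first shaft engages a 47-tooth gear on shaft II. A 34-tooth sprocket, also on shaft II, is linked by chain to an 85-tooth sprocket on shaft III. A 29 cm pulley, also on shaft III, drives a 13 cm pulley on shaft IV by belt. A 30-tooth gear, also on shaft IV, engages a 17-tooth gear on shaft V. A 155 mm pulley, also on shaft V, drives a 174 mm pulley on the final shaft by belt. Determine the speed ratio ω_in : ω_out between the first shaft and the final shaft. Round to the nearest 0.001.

Each stage contributes driven/driver: gear mesh 47/93 = 0.50538, chain 85/34 = 2.5, belt 13/29 = 0.44828, gear mesh 17/30 = 0.56667, belt 174/155 = 1.1226.
Overall: 0.50538 × 2.5 × 0.44828 × 0.56667 × 1.1226 = 0.36028.

0.360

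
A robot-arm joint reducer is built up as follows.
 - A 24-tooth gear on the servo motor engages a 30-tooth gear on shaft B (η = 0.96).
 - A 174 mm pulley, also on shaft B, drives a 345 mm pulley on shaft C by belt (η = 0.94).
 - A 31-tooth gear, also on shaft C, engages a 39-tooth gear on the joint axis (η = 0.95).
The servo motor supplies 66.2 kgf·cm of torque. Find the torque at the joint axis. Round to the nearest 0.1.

Gear mesh: ratio = 30/24 = 1.25; torque at shaft B = 66.2 × 1.25 × 0.96 = 79.44 kgf·cm.
Belt: ratio = 345/174 = 1.9828; torque at shaft C = 79.44 × 1.9828 × 0.94 = 148.06 kgf·cm.
Gear mesh: ratio = 39/31 = 1.2581; torque at the joint axis = 148.06 × 1.2581 × 0.95 = 176.96 kgf·cm.

177.0 kgf·cm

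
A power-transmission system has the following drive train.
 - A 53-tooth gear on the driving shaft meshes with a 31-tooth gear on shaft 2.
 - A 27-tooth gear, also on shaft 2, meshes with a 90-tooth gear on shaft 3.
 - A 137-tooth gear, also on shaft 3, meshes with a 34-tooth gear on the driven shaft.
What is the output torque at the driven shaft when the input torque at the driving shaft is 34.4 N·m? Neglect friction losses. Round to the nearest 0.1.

Gear mesh: ratio = 31/53 = 0.58491; torque at shaft 2 = 34.4 × 0.58491 = 20.121 N·m.
Gear mesh: ratio = 90/27 = 3.3333; torque at shaft 3 = 20.121 × 3.3333 = 67.069 N·m.
Gear mesh: ratio = 34/137 = 0.24818; torque at the driven shaft = 67.069 × 0.24818 = 16.645 N·m.

16.6 N·m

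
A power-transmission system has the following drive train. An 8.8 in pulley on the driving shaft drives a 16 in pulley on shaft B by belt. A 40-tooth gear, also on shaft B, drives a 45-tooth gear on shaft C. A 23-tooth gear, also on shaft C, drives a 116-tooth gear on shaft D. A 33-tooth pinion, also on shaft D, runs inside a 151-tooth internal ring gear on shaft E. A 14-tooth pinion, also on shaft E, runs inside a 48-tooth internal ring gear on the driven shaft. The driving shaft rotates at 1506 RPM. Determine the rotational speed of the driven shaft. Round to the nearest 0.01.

belt 16/8.8 = 1.8182 → 1506/1.8182 = 828.3 RPM
gear mesh 45/40 = 1.125 → 828.3/1.125 = 736.27 RPM
gear mesh 116/23 = 5.0435 → 736.27/5.0435 = 145.98 RPM
internal gear 151/33 = 4.5758 → 145.98/4.5758 = 31.904 RPM
internal gear 48/14 = 3.4286 → 31.904/3.4286 = 9.3053 RPM

9.31 RPM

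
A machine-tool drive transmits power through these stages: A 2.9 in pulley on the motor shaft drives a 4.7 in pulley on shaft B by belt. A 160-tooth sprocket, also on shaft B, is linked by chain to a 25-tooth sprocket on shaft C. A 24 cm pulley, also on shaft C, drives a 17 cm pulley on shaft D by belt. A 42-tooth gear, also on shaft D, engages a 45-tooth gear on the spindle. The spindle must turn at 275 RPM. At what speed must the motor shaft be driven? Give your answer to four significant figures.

52.85 RPM

Overall ratio R = 1.6207 × 0.15625 × 0.70833 × 1.0714 = 0.19219.
Required input speed = output speed × R = 275 × 0.19219 = 52.851 RPM.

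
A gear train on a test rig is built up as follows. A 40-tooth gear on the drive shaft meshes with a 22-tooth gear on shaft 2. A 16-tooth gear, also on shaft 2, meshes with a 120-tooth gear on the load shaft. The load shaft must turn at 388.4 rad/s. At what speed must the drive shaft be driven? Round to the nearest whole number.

1602 rad/s

Overall ratio R = 0.55 × 7.5 = 4.125.
Required input speed = output speed × R = 388.4 × 4.125 = 1602.1 rad/s.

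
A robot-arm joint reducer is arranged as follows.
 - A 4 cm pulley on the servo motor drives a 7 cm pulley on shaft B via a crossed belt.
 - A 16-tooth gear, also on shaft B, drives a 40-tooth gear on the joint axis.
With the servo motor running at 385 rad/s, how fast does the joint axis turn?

Belt: ratio = 7/4 = 1.75, so shaft B turns at 385 / 1.75 = 220 rad/s.
Gear mesh: ratio = 40/16 = 2.5, so the joint axis turns at 220 / 2.5 = 88 rad/s.

88 rad/s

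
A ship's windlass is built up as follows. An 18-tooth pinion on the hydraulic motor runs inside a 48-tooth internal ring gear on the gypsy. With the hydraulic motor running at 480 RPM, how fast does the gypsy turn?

the hydraulic motor → the gypsy (internal gear, 48/18): 480 ÷ 2.6667 = 180 RPM

180 RPM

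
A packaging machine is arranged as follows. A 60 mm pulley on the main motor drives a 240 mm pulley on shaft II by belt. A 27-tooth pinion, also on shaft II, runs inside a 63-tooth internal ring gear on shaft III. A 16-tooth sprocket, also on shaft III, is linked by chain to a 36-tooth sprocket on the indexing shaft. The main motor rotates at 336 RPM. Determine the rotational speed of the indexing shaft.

belt 240/60 = 4 → 336/4 = 84 RPM
internal gear 63/27 = 2.3333 → 84/2.3333 = 36 RPM
chain 36/16 = 2.25 → 36/2.25 = 16 RPM

16 RPM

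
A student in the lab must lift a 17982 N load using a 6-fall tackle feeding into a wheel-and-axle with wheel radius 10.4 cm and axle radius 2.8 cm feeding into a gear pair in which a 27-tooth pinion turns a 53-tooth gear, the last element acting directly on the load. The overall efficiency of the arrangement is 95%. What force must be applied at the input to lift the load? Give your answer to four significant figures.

432.7 N

Block-and-tackle MA = number of supporting rope parts = 6.
Wheel-and-axle MA = R/r = 10.4/2.8 = 3.7143.
Gear pair MA = 53/27 = 1.963.
Combined ideal MA = 6 × 3.7143 × 1.963 = 43.746.
Actual MA = 43.746 × 0.95 = 41.559.
Effort = load / actual MA = 17982 / 41.559 = 432.69 N.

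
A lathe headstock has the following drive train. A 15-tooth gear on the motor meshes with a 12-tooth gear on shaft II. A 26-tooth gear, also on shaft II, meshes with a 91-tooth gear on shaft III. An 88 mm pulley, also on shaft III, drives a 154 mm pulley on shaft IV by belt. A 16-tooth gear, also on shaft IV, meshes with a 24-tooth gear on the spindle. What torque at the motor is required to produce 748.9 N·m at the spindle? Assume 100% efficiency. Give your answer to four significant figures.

101.9 N·m

Overall ratio R = 0.8 × 3.5 × 1.75 × 1.5 = 7.35.
Input torque = output torque / R = 748.9 / 7.35 = 101.89 N·m.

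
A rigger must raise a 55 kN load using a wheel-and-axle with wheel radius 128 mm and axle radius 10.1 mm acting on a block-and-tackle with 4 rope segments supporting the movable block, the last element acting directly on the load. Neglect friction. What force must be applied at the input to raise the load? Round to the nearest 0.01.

1.08 kN

Wheel-and-axle MA = R/r = 128/10.1 = 12.673.
Block-and-tackle MA = number of supporting rope parts = 4.
Combined ideal MA = 12.673 × 4 = 50.693.
Effort = load / MA = 55 / 50.693 = 1.085 kN.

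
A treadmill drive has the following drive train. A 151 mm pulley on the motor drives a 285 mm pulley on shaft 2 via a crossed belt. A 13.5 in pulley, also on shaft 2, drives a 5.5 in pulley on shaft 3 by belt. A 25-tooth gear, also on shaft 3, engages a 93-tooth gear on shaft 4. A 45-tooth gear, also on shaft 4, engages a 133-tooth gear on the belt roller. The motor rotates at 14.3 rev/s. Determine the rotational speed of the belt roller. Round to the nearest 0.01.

Belt: ratio = 285/151 = 1.8874, so shaft 2 turns at 14.3 / 1.8874 = 7.5765 rev/s.
Belt: ratio = 5.5/13.5 = 0.40741, so shaft 3 turns at 7.5765 / 0.40741 = 18.597 rev/s.
Gear mesh: ratio = 93/25 = 3.72, so shaft 4 turns at 18.597 / 3.72 = 4.9992 rev/s.
Gear mesh: ratio = 133/45 = 2.9556, so the belt roller turns at 4.9992 / 2.9556 = 1.6914 rev/s.

1.69 rev/s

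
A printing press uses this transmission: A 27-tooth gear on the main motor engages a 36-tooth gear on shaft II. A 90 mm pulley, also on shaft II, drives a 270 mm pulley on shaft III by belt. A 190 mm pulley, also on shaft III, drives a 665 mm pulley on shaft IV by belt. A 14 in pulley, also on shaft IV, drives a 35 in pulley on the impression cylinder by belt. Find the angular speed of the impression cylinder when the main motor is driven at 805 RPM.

Gear mesh: ratio = 36/27 = 1.3333, so shaft II turns at 805 / 1.3333 = 603.75 RPM.
Belt: ratio = 270/90 = 3, so shaft III turns at 603.75 / 3 = 201.25 RPM.
Belt: ratio = 665/190 = 3.5, so shaft IV turns at 201.25 / 3.5 = 57.5 RPM.
Belt: ratio = 35/14 = 2.5, so the impression cylinder turns at 57.5 / 2.5 = 23 RPM.

23 RPM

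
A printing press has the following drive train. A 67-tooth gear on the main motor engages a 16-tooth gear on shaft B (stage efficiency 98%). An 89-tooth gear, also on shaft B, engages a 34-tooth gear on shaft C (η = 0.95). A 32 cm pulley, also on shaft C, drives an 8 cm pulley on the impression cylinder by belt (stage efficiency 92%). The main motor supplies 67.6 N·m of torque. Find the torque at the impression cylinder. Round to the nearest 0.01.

After the gear mesh (16/67): 67.6 × 0.23881 × 0.98 = 15.82 N·m
After the gear mesh (34/89): 15.82 × 0.38202 × 0.95 = 5.7416 N·m
After the belt (8/32): 5.7416 × 0.25 × 0.92 = 1.3206 N·m

1.32 N·m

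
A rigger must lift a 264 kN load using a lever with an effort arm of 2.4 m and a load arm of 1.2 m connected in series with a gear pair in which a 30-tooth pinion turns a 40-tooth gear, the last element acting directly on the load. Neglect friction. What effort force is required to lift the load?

99 kN

Lever MA = effort arm / load arm = 2.4/1.2 = 2.
Gear pair MA = 40/30 = 1.3333.
Combined ideal MA = 2 × 1.3333 = 2.6667.
Effort = load / MA = 264 / 2.6667 = 99 kN.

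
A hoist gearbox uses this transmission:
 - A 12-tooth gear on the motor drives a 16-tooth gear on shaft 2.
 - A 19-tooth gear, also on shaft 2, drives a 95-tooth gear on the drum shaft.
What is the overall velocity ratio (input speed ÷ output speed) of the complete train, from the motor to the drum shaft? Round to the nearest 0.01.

6.67

Each stage contributes driven/driver: gear mesh 16/12 = 1.3333, gear mesh 95/19 = 5.
Overall: 1.3333 × 5 = 6.6667.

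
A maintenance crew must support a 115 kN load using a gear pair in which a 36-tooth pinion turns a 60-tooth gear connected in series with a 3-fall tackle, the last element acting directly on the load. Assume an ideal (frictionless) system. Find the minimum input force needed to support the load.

Gear pair MA = 60/36 = 1.6667.
Block-and-tackle MA = number of supporting rope parts = 3.
Combined ideal MA = 1.6667 × 3 = 5.
Effort = load / MA = 115 / 5 = 23 kN.

23 kN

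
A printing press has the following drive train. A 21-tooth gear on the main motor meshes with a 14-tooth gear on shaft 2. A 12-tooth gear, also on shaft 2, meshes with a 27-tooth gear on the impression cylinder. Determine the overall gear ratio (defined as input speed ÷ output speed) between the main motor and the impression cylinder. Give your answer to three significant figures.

1.50

Each stage contributes driven/driver: gear mesh 14/21 = 0.66667, gear mesh 27/12 = 2.25.
Overall: 0.66667 × 2.25 = 1.5.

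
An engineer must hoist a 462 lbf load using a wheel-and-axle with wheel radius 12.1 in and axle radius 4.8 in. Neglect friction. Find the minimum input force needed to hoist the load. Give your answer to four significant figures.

183.3 lbf

Wheel-and-axle MA = R/r = 12.1/4.8 = 2.5208.
Effort = load / MA = 462 / 2.5208 = 183.27 lbf.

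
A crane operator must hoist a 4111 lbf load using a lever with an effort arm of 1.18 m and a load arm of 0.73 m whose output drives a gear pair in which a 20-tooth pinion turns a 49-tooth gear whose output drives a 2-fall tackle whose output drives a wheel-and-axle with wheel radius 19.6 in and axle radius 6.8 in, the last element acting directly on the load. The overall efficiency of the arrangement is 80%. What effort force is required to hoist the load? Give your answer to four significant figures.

225.1 lbf

Lever MA = effort arm / load arm = 1.18/0.73 = 1.6164.
Gear pair MA = 49/20 = 2.45.
Block-and-tackle MA = number of supporting rope parts = 2.
Wheel-and-axle MA = R/r = 19.6/6.8 = 2.8824.
Combined ideal MA = 1.6164 × 2.45 × 2 × 2.8824 = 22.83.
Actual MA = 22.83 × 0.80 = 18.264.
Effort = load / actual MA = 4111 / 18.264 = 225.09 lbf.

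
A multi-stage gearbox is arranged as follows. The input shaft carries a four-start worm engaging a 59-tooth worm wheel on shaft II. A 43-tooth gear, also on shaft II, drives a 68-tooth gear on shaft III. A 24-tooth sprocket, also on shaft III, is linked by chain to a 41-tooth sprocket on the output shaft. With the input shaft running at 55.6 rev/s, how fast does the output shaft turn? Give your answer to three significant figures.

the input shaft → shaft II (worm, 59/4): 55.6 ÷ 14.75 = 3.7695 rev/s
shaft II → shaft III (gear mesh, 68/43): 3.7695 ÷ 1.5814 = 2.3836 rev/s
shaft III → the output shaft (chain, 41/24): 2.3836 ÷ 1.7083 = 1.3953 rev/s

1.40 rev/s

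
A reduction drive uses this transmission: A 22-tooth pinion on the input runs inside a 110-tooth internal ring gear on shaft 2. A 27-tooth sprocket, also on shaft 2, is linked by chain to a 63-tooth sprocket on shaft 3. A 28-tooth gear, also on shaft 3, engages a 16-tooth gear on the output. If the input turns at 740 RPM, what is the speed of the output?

the input → shaft 2 (internal gear, 110/22): 740 ÷ 5 = 148 RPM
shaft 2 → shaft 3 (chain, 63/27): 148 ÷ 2.3333 = 63.429 RPM
shaft 3 → the output (gear mesh, 16/28): 63.429 ÷ 0.57143 = 111 RPM

111 RPM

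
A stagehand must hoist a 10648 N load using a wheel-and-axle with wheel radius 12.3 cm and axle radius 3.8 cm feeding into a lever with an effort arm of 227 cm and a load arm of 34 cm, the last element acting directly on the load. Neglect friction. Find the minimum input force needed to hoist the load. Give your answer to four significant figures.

492.7 N

Wheel-and-axle MA = R/r = 12.3/3.8 = 3.2368.
Lever MA = effort arm / load arm = 227/34 = 6.6765.
Combined ideal MA = 3.2368 × 6.6765 = 21.611.
Effort = load / MA = 10648 / 21.611 = 492.72 N.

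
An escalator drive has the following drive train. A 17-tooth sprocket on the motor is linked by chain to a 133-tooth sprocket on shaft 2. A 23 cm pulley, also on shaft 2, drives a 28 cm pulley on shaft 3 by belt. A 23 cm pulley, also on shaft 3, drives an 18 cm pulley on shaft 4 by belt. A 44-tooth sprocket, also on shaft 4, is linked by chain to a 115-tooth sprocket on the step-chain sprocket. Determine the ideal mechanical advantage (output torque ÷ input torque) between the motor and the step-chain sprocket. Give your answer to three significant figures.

19.5

Each stage contributes driven/driver: chain 133/17 = 7.8235, belt 28/23 = 1.2174, belt 18/23 = 0.78261, chain 115/44 = 2.6136.
Overall: 7.8235 × 1.2174 × 0.78261 × 2.6136 = 19.482.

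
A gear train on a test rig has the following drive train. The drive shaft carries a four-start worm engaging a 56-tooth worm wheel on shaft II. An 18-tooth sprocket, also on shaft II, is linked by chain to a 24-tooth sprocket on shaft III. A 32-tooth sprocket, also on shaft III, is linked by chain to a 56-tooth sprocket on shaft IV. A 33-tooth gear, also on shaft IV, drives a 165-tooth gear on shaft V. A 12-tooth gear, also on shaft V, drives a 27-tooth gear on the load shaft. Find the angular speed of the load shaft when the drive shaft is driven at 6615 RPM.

18 RPM

the drive shaft → shaft II (worm, 56/4): 6615 ÷ 14 = 472.5 RPM
shaft II → shaft III (chain, 24/18): 472.5 ÷ 1.3333 = 354.38 RPM
shaft III → shaft IV (chain, 56/32): 354.38 ÷ 1.75 = 202.5 RPM
shaft IV → shaft V (gear mesh, 165/33): 202.5 ÷ 5 = 40.5 RPM
shaft V → the load shaft (gear mesh, 27/12): 40.5 ÷ 2.25 = 18 RPM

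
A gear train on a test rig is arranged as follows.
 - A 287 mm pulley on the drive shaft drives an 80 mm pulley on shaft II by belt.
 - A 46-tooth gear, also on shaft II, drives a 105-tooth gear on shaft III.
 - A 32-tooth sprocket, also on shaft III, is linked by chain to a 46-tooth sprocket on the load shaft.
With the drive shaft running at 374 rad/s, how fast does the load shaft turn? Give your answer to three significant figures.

belt 80/287 = 0.27875 → 374/0.27875 = 1341.7 rad/s
gear mesh 105/46 = 2.2826 → 1341.7/2.2826 = 587.8 rad/s
chain 46/32 = 1.4375 → 587.8/1.4375 = 408.91 rad/s

409 rad/s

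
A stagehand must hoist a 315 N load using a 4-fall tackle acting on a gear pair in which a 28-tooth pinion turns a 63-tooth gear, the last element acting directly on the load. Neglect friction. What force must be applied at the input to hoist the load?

35 N

Block-and-tackle MA = number of supporting rope parts = 4.
Gear pair MA = 63/28 = 2.25.
Combined ideal MA = 4 × 2.25 = 9.
Effort = load / MA = 315 / 9 = 35 N.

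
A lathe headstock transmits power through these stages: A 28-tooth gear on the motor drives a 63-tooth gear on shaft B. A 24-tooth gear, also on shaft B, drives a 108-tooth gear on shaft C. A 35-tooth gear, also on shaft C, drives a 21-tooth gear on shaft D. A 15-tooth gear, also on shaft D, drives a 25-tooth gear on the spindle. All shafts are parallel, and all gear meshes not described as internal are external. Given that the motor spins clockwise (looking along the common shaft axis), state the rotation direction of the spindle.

clockwise

the motor → shaft B: external mesh, 1 reversal → CCW.
shaft B → shaft C: external mesh, 1 reversal → CW.
shaft C → shaft D: external mesh, 1 reversal → CCW.
shaft D → the spindle: external mesh, 1 reversal → CW.
4 reversals in total — an even number — so the spindle turns the same way as the motor.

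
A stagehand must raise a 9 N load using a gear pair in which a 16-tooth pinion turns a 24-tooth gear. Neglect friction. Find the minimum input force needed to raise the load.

6 N

Gear pair MA = 24/16 = 1.5.
Effort = load / MA = 9 / 1.5 = 6 N.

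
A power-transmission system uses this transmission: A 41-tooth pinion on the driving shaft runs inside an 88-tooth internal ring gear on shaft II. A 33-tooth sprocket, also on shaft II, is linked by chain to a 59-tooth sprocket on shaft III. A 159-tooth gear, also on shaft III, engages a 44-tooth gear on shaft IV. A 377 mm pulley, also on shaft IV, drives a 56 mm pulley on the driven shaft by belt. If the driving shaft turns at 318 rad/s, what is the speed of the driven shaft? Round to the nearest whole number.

the driving shaft → shaft II (internal gear, 88/41): 318 ÷ 2.1463 = 148.16 rad/s
shaft II → shaft III (chain, 59/33): 148.16 ÷ 1.7879 = 82.869 rad/s
shaft III → shaft IV (gear mesh, 44/159): 82.869 ÷ 0.27673 = 299.46 rad/s
shaft IV → the driven shaft (belt, 56/377): 299.46 ÷ 0.14854 = 2016 rad/s

2016 rad/s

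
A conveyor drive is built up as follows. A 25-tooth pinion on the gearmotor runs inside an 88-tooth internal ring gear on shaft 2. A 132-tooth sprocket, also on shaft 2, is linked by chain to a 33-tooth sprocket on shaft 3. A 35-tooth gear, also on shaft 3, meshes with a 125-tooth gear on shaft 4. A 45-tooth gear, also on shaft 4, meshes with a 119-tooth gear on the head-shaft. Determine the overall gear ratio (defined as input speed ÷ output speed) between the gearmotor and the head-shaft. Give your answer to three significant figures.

Each stage contributes driven/driver: internal gear 88/25 = 3.52, chain 33/132 = 0.25, gear mesh 125/35 = 3.5714, gear mesh 119/45 = 2.6444.
Overall: 3.52 × 0.25 × 3.5714 × 2.6444 = 8.3111.

8.31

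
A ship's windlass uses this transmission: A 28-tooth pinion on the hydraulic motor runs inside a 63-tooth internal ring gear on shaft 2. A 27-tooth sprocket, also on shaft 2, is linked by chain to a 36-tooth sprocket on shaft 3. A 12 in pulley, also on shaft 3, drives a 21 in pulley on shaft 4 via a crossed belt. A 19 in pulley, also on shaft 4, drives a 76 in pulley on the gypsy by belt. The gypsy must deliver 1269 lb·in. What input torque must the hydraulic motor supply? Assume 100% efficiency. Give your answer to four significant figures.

60.43 lb·in

Overall ratio R = 2.25 × 1.3333 × 1.75 × 4 = 21.
Input torque = output torque / R = 1269 / 21 = 60.429 lb·in.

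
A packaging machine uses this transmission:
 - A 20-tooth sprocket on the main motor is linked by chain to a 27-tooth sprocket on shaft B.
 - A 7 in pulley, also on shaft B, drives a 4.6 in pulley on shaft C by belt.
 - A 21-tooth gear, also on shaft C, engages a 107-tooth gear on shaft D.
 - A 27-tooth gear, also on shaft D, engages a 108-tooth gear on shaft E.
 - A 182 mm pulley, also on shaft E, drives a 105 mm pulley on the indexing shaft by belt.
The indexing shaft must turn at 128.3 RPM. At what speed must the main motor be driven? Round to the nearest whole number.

Overall ratio R = 1.35 × 0.65714 × 5.0952 × 4 × 0.57692 = 10.431.
Required input speed = output speed × R = 128.3 × 10.431 = 1338.3 RPM.

1338 RPM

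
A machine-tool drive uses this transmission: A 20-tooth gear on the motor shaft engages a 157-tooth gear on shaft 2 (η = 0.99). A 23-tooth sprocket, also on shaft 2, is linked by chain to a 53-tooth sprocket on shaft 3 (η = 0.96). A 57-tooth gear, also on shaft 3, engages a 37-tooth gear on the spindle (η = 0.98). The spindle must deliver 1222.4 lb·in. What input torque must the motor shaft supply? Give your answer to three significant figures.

Overall ratio R = 7.85 × 2.3043 × 0.64912 = 11.742; overall efficiency η = 0.99 × 0.96 × 0.98 = 0.9314.
Input torque = output torque / (R × η) = 1222.4 / (11.742 × 0.9314) = 111.77 lb·in.

112 lb·in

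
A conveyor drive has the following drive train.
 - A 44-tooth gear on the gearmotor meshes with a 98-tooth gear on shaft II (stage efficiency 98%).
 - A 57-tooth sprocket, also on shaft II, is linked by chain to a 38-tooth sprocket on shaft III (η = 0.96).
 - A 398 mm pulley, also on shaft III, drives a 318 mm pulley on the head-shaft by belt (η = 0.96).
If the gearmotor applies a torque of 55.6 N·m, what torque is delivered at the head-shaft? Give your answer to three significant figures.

59.6 N·m

Gear mesh: ratio = 98/44 = 2.2273; torque at shaft II = 55.6 × 2.2273 × 0.98 = 121.36 N·m.
Chain: ratio = 38/57 = 0.66667; torque at shaft III = 121.36 × 0.66667 × 0.96 = 77.67 N·m.
Belt: ratio = 318/398 = 0.79899; torque at the head-shaft = 77.67 × 0.79899 × 0.96 = 59.576 N·m.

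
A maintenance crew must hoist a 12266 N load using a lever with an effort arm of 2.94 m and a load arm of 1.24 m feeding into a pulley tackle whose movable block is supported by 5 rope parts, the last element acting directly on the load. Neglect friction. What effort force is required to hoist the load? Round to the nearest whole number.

Lever MA = effort arm / load arm = 2.94/1.24 = 2.371.
Block-and-tackle MA = number of supporting rope parts = 5.
Combined ideal MA = 2.371 × 5 = 11.855.
Effort = load / MA = 12266 / 11.855 = 1034.7 N.

1035 N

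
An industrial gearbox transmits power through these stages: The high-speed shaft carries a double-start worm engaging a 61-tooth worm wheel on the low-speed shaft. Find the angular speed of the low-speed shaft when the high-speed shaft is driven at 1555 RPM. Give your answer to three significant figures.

Worm: ratio = 61/2 = 30.5, so the low-speed shaft turns at 1555 / 30.5 = 50.984 RPM.

51.0 RPM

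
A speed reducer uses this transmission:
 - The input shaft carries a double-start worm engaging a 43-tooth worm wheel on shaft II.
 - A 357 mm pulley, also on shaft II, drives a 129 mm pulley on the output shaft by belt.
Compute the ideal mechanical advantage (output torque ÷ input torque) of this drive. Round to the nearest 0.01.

Each stage contributes driven/driver: worm 43/2 = 21.5, belt 129/357 = 0.36134.
Overall: 21.5 × 0.36134 = 7.7689.

7.77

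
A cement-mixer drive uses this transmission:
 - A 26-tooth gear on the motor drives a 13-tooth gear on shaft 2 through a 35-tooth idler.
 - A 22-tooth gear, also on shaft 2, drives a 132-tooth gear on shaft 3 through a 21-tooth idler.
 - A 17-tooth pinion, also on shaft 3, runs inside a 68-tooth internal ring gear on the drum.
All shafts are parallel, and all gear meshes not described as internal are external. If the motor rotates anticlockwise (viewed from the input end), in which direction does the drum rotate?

anticlockwise

the motor → shaft 2: driver → idler → driven is 2 external meshes, 2 reversals → CCW.
shaft 2 → shaft 3: driver → idler → driven is 2 external meshes, 2 reversals → CCW.
shaft 3 → the drum: internal mesh, same direction → CCW.
4 reversals in total — an even number — so the drum turns the same way as the motor.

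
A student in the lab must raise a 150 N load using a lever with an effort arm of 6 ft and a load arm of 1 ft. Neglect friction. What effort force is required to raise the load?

Lever MA = effort arm / load arm = 6/1 = 6.
Effort = load / MA = 150 / 6 = 25 N.

25 N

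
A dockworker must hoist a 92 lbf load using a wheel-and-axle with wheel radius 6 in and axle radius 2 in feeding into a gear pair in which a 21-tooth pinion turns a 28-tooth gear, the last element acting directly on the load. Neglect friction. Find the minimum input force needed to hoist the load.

23 lbf

Wheel-and-axle MA = R/r = 6/2 = 3.
Gear pair MA = 28/21 = 1.3333.
Combined ideal MA = 3 × 1.3333 = 4.
Effort = load / MA = 92 / 4 = 23 lbf.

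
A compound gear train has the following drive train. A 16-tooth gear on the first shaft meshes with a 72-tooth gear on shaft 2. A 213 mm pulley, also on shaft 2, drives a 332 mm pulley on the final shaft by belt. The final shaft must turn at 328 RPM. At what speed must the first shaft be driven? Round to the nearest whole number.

2301 RPM

Overall ratio R = 4.5 × 1.5587 = 7.0141.
Required input speed = output speed × R = 328 × 7.0141 = 2300.6 RPM.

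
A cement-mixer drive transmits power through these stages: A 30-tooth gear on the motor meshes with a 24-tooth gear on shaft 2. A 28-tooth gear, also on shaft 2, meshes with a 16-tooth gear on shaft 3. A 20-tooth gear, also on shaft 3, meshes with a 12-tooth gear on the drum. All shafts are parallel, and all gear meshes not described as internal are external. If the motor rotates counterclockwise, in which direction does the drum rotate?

the motor → shaft 2: external mesh, 1 reversal → CW.
shaft 2 → shaft 3: external mesh, 1 reversal → CCW.
shaft 3 → the drum: external mesh, 1 reversal → CW.
3 reversals in total — an odd number — so the drum turns opposite to the motor.

clockwise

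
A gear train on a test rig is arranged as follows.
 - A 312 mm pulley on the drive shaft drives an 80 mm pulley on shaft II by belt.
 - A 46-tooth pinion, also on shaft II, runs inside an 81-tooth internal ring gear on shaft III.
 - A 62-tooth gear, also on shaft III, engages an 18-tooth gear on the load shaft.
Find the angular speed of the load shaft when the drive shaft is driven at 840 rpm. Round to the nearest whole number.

the drive shaft → shaft II (belt, 80/312): 840 ÷ 0.25641 = 3276 rpm
shaft II → shaft III (internal gear, 81/46): 3276 ÷ 1.7609 = 1860.4 rpm
shaft III → the load shaft (gear mesh, 18/62): 1860.4 ÷ 0.29032 = 6408.2 rpm

6408 rpm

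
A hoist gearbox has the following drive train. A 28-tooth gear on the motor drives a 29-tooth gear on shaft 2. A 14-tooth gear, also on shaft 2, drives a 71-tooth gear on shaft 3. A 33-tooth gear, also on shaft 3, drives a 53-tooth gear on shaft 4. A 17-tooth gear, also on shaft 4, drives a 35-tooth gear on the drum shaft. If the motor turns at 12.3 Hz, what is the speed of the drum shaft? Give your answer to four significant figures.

the motor → shaft 2 (gear mesh, 29/28): 12.3 ÷ 1.0357 = 11.876 Hz
shaft 2 → shaft 3 (gear mesh, 71/14): 11.876 ÷ 5.0714 = 2.3417 Hz
shaft 3 → shaft 4 (gear mesh, 53/33): 2.3417 ÷ 1.6061 = 1.4581 Hz
shaft 4 → the drum shaft (gear mesh, 35/17): 1.4581 ÷ 2.0588 = 0.7082 Hz

0.7082 Hz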